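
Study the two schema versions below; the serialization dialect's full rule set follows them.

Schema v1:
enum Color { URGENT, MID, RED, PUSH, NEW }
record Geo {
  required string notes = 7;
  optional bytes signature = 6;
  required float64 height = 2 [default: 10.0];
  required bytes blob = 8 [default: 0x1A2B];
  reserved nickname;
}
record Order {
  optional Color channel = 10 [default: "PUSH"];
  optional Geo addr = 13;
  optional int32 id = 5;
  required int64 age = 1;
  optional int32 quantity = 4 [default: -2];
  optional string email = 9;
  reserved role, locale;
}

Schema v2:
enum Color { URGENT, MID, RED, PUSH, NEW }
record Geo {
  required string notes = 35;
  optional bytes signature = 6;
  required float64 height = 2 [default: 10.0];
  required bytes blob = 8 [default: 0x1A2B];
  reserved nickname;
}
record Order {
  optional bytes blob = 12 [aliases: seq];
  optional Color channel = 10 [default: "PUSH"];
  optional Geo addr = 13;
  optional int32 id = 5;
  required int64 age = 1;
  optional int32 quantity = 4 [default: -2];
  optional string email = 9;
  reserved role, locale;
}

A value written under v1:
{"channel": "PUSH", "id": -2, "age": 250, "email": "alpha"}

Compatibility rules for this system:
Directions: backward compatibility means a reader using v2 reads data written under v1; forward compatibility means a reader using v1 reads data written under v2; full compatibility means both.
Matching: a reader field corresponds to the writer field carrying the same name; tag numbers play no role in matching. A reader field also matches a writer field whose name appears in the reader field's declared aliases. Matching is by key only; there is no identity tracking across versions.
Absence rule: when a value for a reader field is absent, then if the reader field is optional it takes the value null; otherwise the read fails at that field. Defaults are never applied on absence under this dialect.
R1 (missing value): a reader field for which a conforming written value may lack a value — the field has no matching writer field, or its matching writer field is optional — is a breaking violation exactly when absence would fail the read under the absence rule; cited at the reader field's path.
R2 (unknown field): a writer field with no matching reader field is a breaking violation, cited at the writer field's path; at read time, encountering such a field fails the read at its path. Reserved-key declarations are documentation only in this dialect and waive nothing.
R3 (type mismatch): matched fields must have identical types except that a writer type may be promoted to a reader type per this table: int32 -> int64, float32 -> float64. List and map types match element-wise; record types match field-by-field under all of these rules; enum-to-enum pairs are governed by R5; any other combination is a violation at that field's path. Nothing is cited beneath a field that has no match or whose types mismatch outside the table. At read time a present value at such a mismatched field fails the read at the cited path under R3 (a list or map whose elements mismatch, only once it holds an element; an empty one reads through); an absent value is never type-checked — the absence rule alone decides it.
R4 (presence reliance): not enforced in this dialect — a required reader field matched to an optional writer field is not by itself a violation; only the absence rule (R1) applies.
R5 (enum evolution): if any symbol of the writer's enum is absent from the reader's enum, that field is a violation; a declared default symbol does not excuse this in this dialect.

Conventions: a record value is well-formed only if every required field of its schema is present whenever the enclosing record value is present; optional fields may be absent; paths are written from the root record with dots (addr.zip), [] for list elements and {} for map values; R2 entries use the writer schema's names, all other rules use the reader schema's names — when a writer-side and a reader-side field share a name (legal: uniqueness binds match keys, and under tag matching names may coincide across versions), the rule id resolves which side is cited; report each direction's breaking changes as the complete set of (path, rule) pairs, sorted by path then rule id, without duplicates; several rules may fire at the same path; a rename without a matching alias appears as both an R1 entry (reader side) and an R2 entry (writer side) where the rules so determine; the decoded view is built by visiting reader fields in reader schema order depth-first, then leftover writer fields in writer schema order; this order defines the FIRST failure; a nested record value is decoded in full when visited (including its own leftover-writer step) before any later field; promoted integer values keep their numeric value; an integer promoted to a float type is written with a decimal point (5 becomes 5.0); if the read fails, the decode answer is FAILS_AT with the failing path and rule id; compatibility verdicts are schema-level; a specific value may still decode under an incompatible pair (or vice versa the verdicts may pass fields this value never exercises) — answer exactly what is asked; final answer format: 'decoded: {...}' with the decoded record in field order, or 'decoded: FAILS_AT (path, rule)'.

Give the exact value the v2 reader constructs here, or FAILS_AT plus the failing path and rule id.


arrows below run writer -> reader for Order
decode walk for Order under reader schema v2:
  blob := null (not supplied -> null)
  channel := "PUSH"
  addr := null (not supplied -> null)
  id := -2
  age := 250
  quantity := null (not supplied -> null)
  email := "alpha"
  => decoded: {"blob": null, "channel": "PUSH", "addr": null, "id": -2, "age": 250, "quantity": null, "email": "alpha"}
diffs on Order not affecting the asked answer:
  field notes in record Geo: tag 7 changed to 35 -> triggers nothing under the printed rules; the Order answer is the same either way

decoded: {"blob": null, "channel": "PUSH", "addr": null, "id": -2, "age": 250, "quantity": null, "email": "alpha"}


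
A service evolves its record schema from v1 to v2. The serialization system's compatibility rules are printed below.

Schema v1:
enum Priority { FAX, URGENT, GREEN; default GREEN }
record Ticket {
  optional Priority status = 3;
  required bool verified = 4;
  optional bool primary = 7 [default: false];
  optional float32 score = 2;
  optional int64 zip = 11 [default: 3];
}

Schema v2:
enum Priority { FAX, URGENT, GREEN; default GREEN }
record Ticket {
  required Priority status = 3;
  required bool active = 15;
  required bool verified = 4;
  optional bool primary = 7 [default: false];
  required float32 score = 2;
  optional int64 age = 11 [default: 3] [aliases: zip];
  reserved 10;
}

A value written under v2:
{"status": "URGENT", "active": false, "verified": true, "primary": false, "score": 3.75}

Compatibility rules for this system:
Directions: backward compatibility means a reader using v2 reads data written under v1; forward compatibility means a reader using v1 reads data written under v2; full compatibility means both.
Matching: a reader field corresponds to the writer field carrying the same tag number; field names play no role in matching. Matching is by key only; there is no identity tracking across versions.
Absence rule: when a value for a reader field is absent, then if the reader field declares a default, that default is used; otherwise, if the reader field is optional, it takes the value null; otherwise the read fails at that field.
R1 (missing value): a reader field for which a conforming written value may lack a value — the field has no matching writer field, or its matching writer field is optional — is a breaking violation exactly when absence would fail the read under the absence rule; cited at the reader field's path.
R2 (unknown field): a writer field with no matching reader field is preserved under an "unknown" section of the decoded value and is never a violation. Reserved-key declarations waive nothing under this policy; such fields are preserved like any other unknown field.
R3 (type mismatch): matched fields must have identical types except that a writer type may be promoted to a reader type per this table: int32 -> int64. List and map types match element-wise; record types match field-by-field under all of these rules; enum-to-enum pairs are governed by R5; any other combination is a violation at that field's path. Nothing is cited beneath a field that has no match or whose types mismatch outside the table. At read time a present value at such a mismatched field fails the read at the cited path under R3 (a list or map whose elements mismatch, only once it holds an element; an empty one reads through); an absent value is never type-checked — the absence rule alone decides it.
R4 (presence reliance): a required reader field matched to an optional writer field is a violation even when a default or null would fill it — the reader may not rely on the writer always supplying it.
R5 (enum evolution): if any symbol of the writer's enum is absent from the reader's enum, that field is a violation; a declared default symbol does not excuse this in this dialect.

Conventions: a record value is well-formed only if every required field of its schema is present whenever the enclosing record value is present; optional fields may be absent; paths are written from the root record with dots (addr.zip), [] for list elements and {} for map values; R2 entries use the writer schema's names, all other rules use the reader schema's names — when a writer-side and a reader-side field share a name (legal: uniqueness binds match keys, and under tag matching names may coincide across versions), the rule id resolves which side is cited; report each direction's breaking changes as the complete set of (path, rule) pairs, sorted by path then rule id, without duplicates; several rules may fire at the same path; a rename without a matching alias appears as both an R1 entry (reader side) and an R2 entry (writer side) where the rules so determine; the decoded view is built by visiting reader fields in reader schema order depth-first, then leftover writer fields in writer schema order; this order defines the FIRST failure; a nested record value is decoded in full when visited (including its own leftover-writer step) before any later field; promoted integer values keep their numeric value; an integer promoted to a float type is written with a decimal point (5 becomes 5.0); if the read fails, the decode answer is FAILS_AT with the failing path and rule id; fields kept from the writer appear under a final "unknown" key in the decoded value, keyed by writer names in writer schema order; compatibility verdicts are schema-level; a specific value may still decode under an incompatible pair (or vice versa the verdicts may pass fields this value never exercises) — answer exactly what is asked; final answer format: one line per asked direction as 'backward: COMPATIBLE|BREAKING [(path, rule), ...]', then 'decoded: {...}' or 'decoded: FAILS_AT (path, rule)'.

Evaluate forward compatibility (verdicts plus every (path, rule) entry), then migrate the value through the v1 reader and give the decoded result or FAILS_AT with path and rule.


forward: COMPATIBLE []; decoded: {"status": "URGENT", "verified": true, "primary": false, "score": 3.75, "zip": 3, "unknown": {"active": false}}

in Ticket below, arrows point writer -> reader
forward for Ticket (reader v1, writer v2):
  Priority -> Priority, writer required: status aligns to status
  bool -> bool, writer required: verified aligns to verified
  bool -> bool, writer optional: primary aligns to primary
  float32 -> float32, writer required: score aligns to score
  int64 -> int64, writer optional: zip aligns to age
  writer field active has no reader counterpart
  => forward: COMPATIBLE
decode walk for Ticket under reader schema v1:
  status := "URGENT"
  verified := true
  primary := false
  score := 3.75
  zip := 3 (no value, default fills)
  writer active: kept under "unknown"
  => decoded: {"status": "URGENT", "verified": true, "primary": false, "score": 3.75, "zip": 3, "unknown": {"active": false}}
diffs on Ticket not affecting the asked answer:
  renamed field zip to age in record Ticket (alias zip declared on the renamed field) -> inert for the asked Ticket verdict: nothing fires
  field score in record Ticket: optional changed to required -> matters only for Ticket's backward compatibility — outside the asked direction
  field status in record Ticket: optional changed to required -> matters only for Ticket's backward compatibility — outside the asked direction


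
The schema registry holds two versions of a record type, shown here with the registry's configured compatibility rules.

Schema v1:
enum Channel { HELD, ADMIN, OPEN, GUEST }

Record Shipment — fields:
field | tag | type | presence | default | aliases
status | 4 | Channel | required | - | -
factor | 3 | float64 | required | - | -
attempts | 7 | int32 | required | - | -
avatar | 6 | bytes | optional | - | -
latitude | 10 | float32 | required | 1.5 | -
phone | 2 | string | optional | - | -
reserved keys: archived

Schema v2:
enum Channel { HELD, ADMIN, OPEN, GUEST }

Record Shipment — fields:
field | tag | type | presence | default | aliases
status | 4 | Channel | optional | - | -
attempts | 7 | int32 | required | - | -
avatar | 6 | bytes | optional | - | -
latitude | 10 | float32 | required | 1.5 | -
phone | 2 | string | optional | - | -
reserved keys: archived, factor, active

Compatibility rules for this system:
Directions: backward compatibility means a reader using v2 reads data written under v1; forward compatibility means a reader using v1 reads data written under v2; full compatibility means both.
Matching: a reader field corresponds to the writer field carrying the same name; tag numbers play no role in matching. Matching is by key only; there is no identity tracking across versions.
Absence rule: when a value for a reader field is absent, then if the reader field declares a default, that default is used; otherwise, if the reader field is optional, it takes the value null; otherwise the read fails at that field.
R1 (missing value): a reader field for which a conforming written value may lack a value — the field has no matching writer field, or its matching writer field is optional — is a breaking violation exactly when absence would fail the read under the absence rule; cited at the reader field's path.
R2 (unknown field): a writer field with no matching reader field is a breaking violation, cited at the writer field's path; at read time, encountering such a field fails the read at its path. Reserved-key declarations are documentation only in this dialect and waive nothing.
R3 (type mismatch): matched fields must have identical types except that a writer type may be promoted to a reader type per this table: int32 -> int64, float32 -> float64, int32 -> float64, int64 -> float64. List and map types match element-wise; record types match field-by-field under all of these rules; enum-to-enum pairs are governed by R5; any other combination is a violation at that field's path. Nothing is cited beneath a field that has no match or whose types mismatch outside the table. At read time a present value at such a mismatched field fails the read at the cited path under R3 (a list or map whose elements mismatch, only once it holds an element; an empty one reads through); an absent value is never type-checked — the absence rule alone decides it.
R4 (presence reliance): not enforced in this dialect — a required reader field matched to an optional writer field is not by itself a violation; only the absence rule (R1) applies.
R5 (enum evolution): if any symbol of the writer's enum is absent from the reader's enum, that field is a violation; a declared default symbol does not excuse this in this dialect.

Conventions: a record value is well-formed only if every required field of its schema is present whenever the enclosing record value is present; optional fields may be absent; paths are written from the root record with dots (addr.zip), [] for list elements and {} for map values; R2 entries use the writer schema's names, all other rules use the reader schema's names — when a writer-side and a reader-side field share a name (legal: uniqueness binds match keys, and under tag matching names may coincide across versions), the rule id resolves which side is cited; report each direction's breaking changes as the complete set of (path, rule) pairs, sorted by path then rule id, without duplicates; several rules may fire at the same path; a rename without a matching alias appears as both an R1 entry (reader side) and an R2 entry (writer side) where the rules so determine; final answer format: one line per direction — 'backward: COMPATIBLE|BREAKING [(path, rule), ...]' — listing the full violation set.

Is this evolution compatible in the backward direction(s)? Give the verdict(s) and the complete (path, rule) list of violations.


backward: BREAKING [(factor, R2)]

arrows below run writer -> reader for Shipment
backward analysis of Shipment with v2 as reader and v1 as writer:
  status: paired with writer status (Channel -> Channel; writer required)
  attempts: paired with writer attempts (int32 -> int32; writer required)
  avatar: paired with writer avatar (bytes -> bytes; writer optional)
  latitude: paired with writer latitude (float32 -> float32; writer required)
  phone: paired with writer phone (string -> string; writer optional)
  leftover writer field: factor
  rule R2 violated at factor
  => 1 violation(s): backward is BREAKING for Shipment
remaining Shipment differences; none change what is asked:
  field status in record Shipment: required changed to optional -> matters only for Shipment's forward compatibility — outside the asked direction


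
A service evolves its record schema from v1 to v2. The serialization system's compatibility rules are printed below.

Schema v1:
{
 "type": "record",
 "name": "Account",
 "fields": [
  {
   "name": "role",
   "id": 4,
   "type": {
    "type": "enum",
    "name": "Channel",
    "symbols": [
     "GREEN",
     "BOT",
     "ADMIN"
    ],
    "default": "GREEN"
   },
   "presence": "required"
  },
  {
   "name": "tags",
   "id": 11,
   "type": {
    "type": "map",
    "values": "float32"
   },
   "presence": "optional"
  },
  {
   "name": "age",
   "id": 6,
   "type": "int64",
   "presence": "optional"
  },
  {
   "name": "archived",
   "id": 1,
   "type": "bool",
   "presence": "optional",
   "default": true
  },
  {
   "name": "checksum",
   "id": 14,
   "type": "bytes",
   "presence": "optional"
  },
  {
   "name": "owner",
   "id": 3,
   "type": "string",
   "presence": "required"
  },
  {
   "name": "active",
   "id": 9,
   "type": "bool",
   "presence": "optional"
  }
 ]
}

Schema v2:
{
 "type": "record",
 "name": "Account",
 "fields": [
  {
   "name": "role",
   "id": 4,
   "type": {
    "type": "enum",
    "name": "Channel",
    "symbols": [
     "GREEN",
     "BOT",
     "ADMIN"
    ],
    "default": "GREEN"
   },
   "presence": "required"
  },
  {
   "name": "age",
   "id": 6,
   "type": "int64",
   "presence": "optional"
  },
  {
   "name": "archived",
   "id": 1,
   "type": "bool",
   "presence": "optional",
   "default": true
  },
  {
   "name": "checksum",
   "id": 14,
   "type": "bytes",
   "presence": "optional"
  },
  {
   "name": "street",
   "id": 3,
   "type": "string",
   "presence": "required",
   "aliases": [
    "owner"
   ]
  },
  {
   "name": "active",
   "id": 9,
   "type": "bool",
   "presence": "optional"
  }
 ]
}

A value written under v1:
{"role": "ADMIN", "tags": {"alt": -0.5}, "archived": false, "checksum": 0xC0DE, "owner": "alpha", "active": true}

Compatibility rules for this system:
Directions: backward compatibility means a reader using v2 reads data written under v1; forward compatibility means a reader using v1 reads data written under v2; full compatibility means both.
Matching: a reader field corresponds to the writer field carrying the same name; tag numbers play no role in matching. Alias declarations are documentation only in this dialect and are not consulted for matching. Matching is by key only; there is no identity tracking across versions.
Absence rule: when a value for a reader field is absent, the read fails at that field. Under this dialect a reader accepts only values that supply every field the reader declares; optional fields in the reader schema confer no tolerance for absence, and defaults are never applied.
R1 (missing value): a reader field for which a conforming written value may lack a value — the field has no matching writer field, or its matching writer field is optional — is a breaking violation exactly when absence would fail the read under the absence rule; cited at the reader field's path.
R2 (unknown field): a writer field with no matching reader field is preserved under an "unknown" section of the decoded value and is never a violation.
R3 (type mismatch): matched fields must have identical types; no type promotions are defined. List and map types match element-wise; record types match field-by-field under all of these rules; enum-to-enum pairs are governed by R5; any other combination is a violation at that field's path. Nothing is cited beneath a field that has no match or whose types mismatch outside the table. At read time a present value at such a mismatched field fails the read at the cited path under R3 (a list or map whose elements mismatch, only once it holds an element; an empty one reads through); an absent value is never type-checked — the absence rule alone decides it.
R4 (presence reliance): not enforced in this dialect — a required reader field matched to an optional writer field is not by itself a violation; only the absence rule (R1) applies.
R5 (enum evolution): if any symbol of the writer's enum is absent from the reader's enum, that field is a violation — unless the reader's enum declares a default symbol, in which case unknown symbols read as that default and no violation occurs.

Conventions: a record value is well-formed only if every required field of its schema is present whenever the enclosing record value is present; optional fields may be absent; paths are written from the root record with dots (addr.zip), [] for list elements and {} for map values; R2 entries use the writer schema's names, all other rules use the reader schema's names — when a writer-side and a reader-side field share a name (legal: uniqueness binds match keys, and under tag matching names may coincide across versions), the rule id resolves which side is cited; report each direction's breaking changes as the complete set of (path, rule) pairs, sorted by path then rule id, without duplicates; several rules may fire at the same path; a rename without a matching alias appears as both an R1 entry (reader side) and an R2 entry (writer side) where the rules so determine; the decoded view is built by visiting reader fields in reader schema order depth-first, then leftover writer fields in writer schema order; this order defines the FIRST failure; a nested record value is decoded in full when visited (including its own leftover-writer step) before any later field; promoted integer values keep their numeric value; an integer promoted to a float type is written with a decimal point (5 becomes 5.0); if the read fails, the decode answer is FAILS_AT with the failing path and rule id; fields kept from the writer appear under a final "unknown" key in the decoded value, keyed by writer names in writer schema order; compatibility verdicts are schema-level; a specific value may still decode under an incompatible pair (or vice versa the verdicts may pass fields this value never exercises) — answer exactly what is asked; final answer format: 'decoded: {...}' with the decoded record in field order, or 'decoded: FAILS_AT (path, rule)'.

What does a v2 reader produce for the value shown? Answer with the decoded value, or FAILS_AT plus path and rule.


decoded: FAILS_AT (age, R1)

in Account below, arrows point writer -> reader
decoding the Account value with the v2 reader:
  role := "ADMIN"
  read fails at age under R1 (no fill)
  => FAILS_AT (age, R1)
remaining Account differences; none change what is asked:
  removed field tags from record Account -> changes Account's schema-level verdicts only — the decode of this value is the same
  renamed field owner to street in record Account (alias owner declared on the renamed field) -> changes Account's schema-level verdicts only — the decode of this value is the same


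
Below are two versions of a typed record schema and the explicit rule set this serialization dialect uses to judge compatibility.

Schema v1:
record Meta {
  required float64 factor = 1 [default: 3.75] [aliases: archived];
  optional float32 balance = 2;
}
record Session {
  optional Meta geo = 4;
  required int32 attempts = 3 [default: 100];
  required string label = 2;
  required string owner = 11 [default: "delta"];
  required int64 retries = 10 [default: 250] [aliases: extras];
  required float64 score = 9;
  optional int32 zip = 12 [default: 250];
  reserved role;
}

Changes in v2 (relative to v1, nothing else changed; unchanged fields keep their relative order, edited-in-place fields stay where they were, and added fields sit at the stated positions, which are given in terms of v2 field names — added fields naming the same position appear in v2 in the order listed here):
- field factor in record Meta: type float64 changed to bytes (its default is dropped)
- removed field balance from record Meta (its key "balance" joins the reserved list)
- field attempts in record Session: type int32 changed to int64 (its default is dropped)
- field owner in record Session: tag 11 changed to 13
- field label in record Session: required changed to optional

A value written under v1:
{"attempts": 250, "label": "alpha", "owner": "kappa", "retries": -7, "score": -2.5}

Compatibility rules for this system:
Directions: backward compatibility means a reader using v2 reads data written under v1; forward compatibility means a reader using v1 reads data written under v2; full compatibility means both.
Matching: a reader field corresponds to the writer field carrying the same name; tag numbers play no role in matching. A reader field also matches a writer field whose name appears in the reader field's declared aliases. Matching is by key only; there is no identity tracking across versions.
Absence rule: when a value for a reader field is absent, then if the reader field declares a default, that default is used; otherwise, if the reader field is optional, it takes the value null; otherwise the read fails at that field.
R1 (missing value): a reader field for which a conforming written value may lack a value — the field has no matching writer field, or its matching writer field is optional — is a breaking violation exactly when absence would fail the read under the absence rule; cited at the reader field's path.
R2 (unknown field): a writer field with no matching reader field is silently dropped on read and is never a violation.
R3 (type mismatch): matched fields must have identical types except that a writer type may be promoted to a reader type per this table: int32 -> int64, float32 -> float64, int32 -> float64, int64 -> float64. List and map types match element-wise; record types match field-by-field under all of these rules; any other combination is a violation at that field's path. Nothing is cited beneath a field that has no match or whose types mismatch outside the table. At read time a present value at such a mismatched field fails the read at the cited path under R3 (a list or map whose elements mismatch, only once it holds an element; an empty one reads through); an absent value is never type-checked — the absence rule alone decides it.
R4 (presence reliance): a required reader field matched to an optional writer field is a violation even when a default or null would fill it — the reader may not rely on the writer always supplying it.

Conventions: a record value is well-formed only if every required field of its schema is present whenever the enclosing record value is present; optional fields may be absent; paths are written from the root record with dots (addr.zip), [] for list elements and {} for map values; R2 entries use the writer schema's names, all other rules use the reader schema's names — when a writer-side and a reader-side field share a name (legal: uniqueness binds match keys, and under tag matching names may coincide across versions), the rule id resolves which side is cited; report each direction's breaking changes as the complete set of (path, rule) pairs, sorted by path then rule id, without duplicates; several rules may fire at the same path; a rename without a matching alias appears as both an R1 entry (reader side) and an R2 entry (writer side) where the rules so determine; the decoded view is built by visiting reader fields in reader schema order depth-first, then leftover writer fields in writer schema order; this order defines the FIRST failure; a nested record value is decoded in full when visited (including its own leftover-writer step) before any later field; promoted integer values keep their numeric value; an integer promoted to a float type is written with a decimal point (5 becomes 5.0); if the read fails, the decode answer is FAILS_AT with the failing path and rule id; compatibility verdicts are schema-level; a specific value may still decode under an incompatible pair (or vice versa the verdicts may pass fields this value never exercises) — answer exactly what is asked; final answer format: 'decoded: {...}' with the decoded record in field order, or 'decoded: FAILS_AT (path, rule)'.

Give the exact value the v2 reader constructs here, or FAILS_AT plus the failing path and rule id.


arrows below run writer -> reader for Session
decode walk for Session under reader schema v2:
  geo := null (missing; optional => null)
  attempts := 250 (int32 -> int64)
  label := "alpha"
  owner := "kappa"
  retries := -7
  score := -2.5
  zip := 250 (missing; default applied)
  => decoded: {"geo": null, "attempts": 250, "label": "alpha", "owner": "kappa", "retries": -7, "score": -2.5, "zip": 250}
diffs on Session not affecting the asked answer:
  field factor in record Meta: type float64 changed to bytes (its default is dropped) -> affects the rule determinations only; this particular Session value decodes identically
  removed field balance from record Meta (its key "balance" joins the reserved list) -> inert under this dialect — no rule fires on Session and the result does not move
  field attempts in record Session: type int32 changed to int64 (its default is dropped) -> affects the rule determinations only; this particular Session value decodes identically
  field owner in record Session: tag 11 changed to 13 -> inert under this dialect — no rule fires on Session and the result does not move
  field label in record Session: required changed to optional -> affects the rule determinations only; this particular Session value decodes identically

decoded: {"geo": null, "attempts": 250, "label": "alpha", "owner": "kappa", "retries": -7, "score": -2.5, "zip": 250}


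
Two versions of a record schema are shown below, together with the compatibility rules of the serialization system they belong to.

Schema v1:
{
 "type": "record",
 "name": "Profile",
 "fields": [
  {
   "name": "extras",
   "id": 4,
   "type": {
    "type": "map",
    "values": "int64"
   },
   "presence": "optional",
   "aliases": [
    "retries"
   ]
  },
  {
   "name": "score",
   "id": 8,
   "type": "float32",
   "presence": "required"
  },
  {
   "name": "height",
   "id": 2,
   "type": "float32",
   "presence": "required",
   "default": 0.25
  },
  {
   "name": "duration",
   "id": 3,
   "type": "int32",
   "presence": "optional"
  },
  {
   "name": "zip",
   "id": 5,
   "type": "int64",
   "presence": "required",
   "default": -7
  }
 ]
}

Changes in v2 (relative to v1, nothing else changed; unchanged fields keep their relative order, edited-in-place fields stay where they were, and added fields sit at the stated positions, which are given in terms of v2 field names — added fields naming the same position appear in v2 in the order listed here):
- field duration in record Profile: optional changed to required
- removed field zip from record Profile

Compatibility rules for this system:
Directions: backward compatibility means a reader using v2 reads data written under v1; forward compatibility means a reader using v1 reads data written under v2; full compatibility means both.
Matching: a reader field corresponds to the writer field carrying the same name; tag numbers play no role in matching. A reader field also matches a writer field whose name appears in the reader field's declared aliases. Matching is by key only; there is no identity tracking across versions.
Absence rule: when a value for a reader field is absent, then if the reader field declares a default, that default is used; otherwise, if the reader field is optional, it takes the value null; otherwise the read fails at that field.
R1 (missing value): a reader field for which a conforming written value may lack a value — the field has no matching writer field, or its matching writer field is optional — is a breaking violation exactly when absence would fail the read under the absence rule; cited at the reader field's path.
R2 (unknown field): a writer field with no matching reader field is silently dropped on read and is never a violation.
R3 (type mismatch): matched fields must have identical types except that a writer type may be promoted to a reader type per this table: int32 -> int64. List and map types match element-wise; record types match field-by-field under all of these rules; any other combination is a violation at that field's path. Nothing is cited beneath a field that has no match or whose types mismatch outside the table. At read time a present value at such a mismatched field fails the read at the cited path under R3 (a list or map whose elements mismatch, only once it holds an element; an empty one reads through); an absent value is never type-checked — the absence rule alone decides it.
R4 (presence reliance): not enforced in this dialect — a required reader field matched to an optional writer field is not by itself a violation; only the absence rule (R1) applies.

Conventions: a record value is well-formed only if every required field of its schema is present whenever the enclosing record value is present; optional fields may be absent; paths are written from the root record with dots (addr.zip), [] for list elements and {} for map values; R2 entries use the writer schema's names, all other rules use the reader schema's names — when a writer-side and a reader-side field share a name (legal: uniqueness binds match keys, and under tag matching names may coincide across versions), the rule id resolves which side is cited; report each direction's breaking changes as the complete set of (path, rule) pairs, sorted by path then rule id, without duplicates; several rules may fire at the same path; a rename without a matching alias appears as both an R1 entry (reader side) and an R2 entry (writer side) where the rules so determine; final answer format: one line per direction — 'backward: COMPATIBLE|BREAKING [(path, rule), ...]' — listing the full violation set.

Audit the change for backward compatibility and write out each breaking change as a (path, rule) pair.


the writer's type comes first in each Profile pair
backward pass over Profile, reader schema v2, writer schema v1:
  extras: map<string, int64> -> map<string, int64>, writer optional; from extras
  score: float32 -> float32, writer required; from score
  height: float32 -> float32, writer required; from height
  duration: int32 -> int32, writer optional; from duration
  writer zip: unknown to reader
  rule R1 violated at duration
  => 1 violation(s): backward is BREAKING for Profile
remaining Profile differences; none change what is asked:
  removed field zip from record Profile -> fires no rule on Profile, leaving the asked answer as it is

backward: BREAKING [(duration, R1)]


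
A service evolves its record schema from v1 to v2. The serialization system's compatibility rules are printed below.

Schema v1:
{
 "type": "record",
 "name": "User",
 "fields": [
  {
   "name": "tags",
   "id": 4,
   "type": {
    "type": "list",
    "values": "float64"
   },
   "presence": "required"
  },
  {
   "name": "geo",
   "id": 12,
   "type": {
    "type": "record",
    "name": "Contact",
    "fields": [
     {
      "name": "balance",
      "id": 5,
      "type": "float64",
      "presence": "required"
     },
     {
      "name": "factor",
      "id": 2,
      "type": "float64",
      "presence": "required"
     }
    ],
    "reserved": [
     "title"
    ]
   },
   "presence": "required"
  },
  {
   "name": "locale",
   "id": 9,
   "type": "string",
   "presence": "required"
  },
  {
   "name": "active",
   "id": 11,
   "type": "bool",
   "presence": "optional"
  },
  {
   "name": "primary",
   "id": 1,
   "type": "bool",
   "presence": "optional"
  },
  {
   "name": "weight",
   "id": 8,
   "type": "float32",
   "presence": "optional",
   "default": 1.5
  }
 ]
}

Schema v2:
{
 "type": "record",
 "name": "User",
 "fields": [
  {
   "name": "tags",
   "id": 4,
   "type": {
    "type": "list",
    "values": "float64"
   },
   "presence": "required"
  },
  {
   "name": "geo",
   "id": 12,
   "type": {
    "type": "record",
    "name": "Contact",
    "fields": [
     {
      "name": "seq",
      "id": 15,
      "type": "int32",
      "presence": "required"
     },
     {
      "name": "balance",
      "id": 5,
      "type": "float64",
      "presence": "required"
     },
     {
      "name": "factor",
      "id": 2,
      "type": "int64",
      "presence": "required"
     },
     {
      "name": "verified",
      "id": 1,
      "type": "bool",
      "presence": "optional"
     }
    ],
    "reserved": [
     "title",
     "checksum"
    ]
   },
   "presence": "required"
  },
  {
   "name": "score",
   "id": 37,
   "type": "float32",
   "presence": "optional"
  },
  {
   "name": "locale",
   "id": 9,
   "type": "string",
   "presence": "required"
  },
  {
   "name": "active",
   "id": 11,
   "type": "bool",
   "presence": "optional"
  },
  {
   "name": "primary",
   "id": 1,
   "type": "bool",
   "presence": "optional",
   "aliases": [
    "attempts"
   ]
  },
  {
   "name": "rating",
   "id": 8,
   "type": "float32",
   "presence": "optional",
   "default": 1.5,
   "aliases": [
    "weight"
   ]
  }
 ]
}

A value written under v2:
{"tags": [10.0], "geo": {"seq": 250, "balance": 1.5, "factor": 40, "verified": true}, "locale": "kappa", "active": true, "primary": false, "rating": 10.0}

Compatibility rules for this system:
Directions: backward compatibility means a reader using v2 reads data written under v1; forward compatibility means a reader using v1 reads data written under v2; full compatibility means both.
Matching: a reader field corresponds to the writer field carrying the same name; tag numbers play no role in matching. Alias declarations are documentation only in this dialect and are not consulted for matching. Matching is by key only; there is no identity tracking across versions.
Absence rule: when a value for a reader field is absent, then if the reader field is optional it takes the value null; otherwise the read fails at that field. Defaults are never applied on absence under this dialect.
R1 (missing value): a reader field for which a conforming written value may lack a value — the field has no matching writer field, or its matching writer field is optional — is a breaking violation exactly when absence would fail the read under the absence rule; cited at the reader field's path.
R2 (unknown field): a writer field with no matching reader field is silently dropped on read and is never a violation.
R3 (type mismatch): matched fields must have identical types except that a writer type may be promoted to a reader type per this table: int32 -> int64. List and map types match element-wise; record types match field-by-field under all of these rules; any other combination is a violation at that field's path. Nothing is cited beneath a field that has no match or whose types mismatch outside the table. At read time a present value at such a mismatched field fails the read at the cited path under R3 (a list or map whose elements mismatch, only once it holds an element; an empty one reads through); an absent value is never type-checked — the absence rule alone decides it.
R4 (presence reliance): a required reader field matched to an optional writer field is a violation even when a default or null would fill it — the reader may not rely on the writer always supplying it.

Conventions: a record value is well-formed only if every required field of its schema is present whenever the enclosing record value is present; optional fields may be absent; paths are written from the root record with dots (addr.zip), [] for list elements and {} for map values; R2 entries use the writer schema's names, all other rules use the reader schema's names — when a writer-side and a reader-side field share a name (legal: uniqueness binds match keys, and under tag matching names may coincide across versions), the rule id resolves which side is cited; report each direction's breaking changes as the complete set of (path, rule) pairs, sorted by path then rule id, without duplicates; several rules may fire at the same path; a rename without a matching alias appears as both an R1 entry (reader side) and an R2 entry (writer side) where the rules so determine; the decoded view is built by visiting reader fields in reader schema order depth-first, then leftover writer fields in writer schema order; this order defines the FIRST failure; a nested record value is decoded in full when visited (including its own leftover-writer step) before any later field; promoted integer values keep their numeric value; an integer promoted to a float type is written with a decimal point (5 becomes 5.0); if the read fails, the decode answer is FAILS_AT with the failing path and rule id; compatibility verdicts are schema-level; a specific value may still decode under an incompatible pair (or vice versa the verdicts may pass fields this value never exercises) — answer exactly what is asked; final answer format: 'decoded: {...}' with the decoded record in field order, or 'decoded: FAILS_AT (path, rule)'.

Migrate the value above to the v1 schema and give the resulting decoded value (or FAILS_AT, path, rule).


decoded: FAILS_AT (geo.factor, R3)

each type pair in User: writer, then reader
decoding the User value with the v1 reader:
  tags := [10.0]
  geo.balance := 1.5
  read fails at geo.factor under R3
  => FAILS_AT (geo.factor, R3)
remaining User differences; none change what is asked:
  renamed field weight to rating in record User (alias weight declared on the renamed field) -> triggers nothing under the printed rules; the User answer is the same either way
  added field verified to record Contact: optional bool, tag 1 (in v2 it sits last) -> triggers nothing under the printed rules; the User answer is the same either way
  added field seq to record Contact: required int32, tag 15 (in v2 it sits immediately before balance) -> schema-level compatibility only; this User value's decode is unchanged
  added field score to record User: optional float32, tag 37 (in v2 it sits immediately before locale) -> triggers nothing under the printed rules; the User answer is the same either way
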